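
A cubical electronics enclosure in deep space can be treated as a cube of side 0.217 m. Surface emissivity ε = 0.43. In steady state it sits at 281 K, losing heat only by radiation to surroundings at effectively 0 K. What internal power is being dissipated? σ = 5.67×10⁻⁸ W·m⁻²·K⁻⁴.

Steady state: P = εσA T⁴.
A = 6L² = 0.2825 m²; T⁴ = (281)⁴ = 6.235×10⁹ K⁴.
P = 0.43 × 5.67×10⁻⁸ × 0.2825 × 6.235×10⁹.

P ≈ 42.9 W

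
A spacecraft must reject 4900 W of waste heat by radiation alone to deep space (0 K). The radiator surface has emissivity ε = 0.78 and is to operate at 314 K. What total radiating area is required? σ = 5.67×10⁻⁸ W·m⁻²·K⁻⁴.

P = εσA T⁴ ⇒ A = P/(εσT⁴).
T⁴ = 9.721×10⁹ K⁴.
A = 4900/(0.78 × 5.67×10⁻⁸ × 9.721×10⁹).

A ≈ 11.4 m²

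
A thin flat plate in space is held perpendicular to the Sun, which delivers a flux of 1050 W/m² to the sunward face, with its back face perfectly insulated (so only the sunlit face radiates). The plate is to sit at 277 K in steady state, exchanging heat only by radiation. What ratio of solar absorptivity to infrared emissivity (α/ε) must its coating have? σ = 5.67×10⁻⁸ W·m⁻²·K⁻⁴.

Balance: αS·A = εσ·1A·T⁴ ⇒ α/ε = σT⁴/S.
α/ε = 5.67×10⁻⁸·(277)⁴/1050 = 5.67×10⁻⁸·5.887×10⁹/1050.

α/ε ≈ 0.318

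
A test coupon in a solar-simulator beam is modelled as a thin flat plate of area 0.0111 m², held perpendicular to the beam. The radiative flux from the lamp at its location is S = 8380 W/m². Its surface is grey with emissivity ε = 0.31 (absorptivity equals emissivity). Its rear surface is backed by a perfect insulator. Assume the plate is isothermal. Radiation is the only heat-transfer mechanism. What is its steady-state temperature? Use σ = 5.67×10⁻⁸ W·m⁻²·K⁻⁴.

At equilibrium, absorbed power = emitted power.
Absorbing cross-section = A = 0.01110 m²; emitting surface = A = 0.01110 m² (ratio 1).
εS·A_cross = εσ·A_surf·T⁴  ⇒  T⁴ = S/(1σ)   (ε cancels).
T⁴ = 8380/(1·5.67×10⁻⁸) = 1.478×10¹¹ K⁴.
T = (1.478×10¹¹)^(1/4).

T ≈ 620 K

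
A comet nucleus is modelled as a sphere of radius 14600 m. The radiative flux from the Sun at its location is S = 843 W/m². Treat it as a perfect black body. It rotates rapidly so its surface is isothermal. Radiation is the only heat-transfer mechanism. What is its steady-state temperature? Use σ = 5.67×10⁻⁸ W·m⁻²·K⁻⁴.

At equilibrium, absorbed power = emitted power.
Absorbing cross-section = πr² = 6.697×10⁸ m²; emitting surface = 4πr² = 2.679×10⁹ m² (ratio 4).
S·A_cross = εσ·A_surf·T⁴  ⇒  T⁴ = S/(4σ).
T⁴ = 1.00·843/(4·5.67×10⁻⁸) = 3.717×10⁹ K⁴.
T = (3.717×10⁹)^(1/4).

T ≈ 247 K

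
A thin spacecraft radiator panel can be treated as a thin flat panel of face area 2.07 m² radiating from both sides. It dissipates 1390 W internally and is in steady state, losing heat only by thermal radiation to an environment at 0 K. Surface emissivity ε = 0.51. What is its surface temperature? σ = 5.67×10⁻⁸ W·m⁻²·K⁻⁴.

T ≈ 328 K

Steady state: internal power = radiated power, P = εσA T⁴.
Radiating area A = 2·2.07 = 4.140 m².
T⁴ = P/(εσA) = 1390/(0.51·5.67×10⁻⁸·4.140) = 1.161×10¹⁰ K⁴.
T = (1.161×10¹⁰)^(1/4).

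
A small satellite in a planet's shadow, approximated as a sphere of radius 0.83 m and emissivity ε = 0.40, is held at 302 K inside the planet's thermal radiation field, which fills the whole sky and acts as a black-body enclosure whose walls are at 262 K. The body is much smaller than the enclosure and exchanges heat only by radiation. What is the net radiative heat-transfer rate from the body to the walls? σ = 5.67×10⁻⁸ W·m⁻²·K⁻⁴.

For a small grey body in a large enclosure: P_net = εσA(T_body⁴ − T_wall⁴).
A = 4πr² = 8.657 m²; T_body⁴ − T_wall⁴ = 8.318×10⁹ − 4.712×10⁹ = 3.606×10⁹ K⁴.
|P_net| = 0.40·5.67×10⁻⁸·8.657·3.606×10⁹.

P_net ≈ 708 W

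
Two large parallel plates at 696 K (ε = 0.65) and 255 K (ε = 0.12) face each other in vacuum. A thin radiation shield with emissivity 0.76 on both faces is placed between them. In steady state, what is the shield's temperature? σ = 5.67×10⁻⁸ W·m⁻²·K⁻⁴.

In steady state the net flux on the hot side equals that on the cold side.
σ(T₁⁴−T_s⁴)/D₁ = σ(T_s⁴−T₂⁴)/D₂, with D₁ = 1/ε₁+1/ε_s−1 = 1.854, D₂ = 1/ε_s+1/ε₂−1 = 8.649.
Solve for T_s⁴: T_s⁴ = (D₂·T₁⁴ + D₁·T₂⁴)/(D₁+D₂) = 1.940×10¹¹ K⁴.

T_s ≈ 664 K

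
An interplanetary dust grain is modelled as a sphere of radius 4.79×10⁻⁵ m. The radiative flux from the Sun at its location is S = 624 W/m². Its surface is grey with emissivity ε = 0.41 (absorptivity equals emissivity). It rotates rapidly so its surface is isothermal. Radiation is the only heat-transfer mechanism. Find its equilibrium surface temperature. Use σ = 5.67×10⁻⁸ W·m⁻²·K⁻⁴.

T ≈ 229 K

At equilibrium, absorbed power = emitted power.
Absorbing cross-section = πr² = 7.208×10⁻⁹ m²; emitting surface = 4πr² = 2.883×10⁻⁸ m² (ratio 4).
εS·A_cross = εσ·A_surf·T⁴  ⇒  T⁴ = S/(4σ)   (ε cancels).
T⁴ = 624/(4·5.67×10⁻⁸) = 2.751×10⁹ K⁴.
T = (2.751×10⁹)^(1/4).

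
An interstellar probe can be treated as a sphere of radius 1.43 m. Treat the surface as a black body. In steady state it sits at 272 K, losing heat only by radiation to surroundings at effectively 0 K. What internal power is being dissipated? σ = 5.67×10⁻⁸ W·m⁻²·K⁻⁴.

Steady state: P = εσA T⁴.
A = 4πr² = 25.70 m²; T⁴ = (272)⁴ = 5.474×10⁹ K⁴.
P = 1.0 × 5.67×10⁻⁸ × 25.70 × 5.474×10⁹.

P ≈ 7980 W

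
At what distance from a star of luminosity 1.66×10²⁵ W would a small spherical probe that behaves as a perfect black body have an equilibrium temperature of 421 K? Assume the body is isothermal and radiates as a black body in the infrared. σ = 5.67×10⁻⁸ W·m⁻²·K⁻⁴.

For an isothermal black-emitting sphere, (1−a)S·πr² = σ·4πr²·T⁴ ⇒ S = 4σT⁴/(1−a).
S = 4·5.67×10⁻⁸·(421)⁴/1.00 = 7125 W/m².
Flux falls as S = L/(4πd²), so d = √(L/(4πS)) = √(1.66×10²⁵/(4π·7125)).

d ≈ 1.36×10¹⁰ m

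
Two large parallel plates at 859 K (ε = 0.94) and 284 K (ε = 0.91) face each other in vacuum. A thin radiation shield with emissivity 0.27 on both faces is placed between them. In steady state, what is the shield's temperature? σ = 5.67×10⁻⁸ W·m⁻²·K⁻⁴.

T_s ≈ 725 K

In steady state the net flux on the hot side equals that on the cold side.
σ(T₁⁴−T_s⁴)/D₁ = σ(T_s⁴−T₂⁴)/D₂, with D₁ = 1/ε₁+1/ε_s−1 = 3.768, D₂ = 1/ε_s+1/ε₂−1 = 3.803.
Solve for T_s⁴: T_s⁴ = (D₂·T₁⁴ + D₁·T₂⁴)/(D₁+D₂) = 2.767×10¹¹ K⁴.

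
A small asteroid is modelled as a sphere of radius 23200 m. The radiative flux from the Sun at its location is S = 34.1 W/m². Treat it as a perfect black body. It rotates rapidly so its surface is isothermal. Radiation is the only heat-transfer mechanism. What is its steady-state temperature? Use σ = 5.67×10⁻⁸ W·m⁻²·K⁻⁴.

At equilibrium, absorbed power = emitted power.
Absorbing cross-section = πr² = 1.691×10⁹ m²; emitting surface = 4πr² = 6.764×10⁹ m² (ratio 4).
S·A_cross = εσ·A_surf·T⁴  ⇒  T⁴ = S/(4σ).
T⁴ = 1.00·34.1/(4·5.67×10⁻⁸) = 1.504×10⁸ K⁴.
T = (1.504×10⁸)^(1/4).

T ≈ 111 K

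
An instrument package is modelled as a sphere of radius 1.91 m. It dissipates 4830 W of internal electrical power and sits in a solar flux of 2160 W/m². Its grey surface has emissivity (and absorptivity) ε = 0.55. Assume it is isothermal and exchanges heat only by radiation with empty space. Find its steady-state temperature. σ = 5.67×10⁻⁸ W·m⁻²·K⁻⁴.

T ≈ 337 K

At steady state, absorbed solar power + internal power = radiated power.
Absorbed: α·S·A_cross = 0.55·2160·11.46 = 13620 W (cross-section πr²).
Total input = 13620 + 4830 = 18450 W.
Radiated: εσ·A_surf·T⁴ with A_surf = 4πr² = 45.84 m².
T⁴ = 18450/(0.55·5.67×10⁻⁸·45.84) = 1.290×10¹⁰ K⁴.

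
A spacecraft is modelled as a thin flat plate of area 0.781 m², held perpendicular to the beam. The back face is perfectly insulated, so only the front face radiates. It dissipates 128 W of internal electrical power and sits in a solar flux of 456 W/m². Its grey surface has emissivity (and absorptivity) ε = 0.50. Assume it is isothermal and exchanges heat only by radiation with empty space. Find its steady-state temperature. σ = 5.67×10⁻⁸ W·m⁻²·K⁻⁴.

At steady state, absorbed solar power + internal power = radiated power.
Absorbed: α·S·A_cross = 0.50·456·0.7810 = 178.1 W (cross-section A).
Total input = 178.1 + 128 = 306.1 W.
Radiated: εσ·A_surf·T⁴ with A_surf = A = 0.7810 m².
T⁴ = 306.1/(0.50·5.67×10⁻⁸·0.7810) = 1.382×10¹⁰ K⁴.

T ≈ 343 K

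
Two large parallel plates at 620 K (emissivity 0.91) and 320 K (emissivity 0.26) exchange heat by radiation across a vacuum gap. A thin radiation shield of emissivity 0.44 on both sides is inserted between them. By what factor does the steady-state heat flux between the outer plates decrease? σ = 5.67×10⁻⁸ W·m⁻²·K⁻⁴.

Without shield: q₀ = σΔ(T⁴)/(1/ε₁+1/ε₂−1) with denominator 3.945.
With shield the two gaps are in series; the resistances add: (1/ε₁+1/ε_s−1)+(1/ε_s+1/ε₂−1) = 2.372+5.119 = 7.491.
Heat-flux ratio q₀/q = 7.491/3.945.

factor ≈ 1.90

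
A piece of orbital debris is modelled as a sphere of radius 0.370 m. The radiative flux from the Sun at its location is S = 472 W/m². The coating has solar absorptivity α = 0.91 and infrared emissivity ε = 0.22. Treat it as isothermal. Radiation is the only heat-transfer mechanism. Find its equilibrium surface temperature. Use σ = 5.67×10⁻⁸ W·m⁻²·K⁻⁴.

At equilibrium, absorbed power = emitted power.
Absorbing cross-section = πr² = 0.4301 m²; emitting surface = 4πr² = 1.720 m² (ratio 4).
αS·A_cross = εσ·A_surf·T⁴  ⇒  T⁴ = αS/(ε·4σ).
T⁴ = 0.910·472/(0.22·4·5.67×10⁻⁸) = 8.608×10⁹ K⁴.
T = (8.608×10⁹)^(1/4).

T ≈ 305 K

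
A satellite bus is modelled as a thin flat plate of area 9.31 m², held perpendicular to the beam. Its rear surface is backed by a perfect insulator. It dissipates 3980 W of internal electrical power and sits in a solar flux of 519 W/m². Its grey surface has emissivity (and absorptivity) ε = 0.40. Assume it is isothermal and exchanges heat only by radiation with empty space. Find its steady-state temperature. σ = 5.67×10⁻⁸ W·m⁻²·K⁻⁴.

T ≈ 409 K

At steady state, absorbed solar power + internal power = radiated power.
Absorbed: α·S·A_cross = 0.40·519·9.310 = 1933 W (cross-section A).
Total input = 1933 + 3980 = 5913 W.
Radiated: εσ·A_surf·T⁴ with A_surf = A = 9.310 m².
T⁴ = 5913/(0.40·5.67×10⁻⁸·9.310) = 2.800×10¹⁰ K⁴.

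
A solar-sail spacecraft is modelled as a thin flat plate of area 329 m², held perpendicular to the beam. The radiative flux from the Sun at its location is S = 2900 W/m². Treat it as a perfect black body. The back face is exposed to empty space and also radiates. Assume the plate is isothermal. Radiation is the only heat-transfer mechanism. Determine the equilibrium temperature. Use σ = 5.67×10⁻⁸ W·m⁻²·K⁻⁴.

T ≈ 400 K

At equilibrium, absorbed power = emitted power.
Absorbing cross-section = A = 329.0 m²; emitting surface = 2A = 658.0 m² (ratio 2).
S·A_cross = εσ·A_surf·T⁴  ⇒  T⁴ = S/(2σ).
T⁴ = 1.00·2900/(2·5.67×10⁻⁸) = 2.557×10¹⁰ K⁴.
T = (2.557×10¹⁰)^(1/4).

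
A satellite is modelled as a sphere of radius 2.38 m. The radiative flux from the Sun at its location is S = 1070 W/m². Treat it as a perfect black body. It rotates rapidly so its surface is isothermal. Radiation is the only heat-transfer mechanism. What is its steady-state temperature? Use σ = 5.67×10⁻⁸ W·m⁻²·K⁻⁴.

T ≈ 262 K

At equilibrium, absorbed power = emitted power.
Absorbing cross-section = πr² = 17.80 m²; emitting surface = 4πr² = 71.18 m² (ratio 4).
S·A_cross = εσ·A_surf·T⁴  ⇒  T⁴ = S/(4σ).
T⁴ = 1.00·1070/(4·5.67×10⁻⁸) = 4.718×10⁹ K⁴.
T = (4.718×10⁹)^(1/4).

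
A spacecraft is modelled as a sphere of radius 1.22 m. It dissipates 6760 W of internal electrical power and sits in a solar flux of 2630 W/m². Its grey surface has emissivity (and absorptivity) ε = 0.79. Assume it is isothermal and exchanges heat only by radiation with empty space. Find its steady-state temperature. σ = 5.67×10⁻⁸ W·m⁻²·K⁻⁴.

T ≈ 374 K

At steady state, absorbed solar power + internal power = radiated power.
Absorbed: α·S·A_cross = 0.79·2630·4.676 = 9715 W (cross-section πr²).
Total input = 9715 + 6760 = 16480 W.
Radiated: εσ·A_surf·T⁴ with A_surf = 4πr² = 18.70 m².
T⁴ = 16480/(0.79·5.67×10⁻⁸·18.70) = 1.966×10¹⁰ K⁴.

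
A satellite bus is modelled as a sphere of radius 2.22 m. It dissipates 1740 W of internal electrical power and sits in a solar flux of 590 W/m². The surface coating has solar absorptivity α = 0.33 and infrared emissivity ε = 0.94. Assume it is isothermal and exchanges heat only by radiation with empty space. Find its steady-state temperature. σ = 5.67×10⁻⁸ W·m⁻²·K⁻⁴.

T ≈ 195 K

At steady state, absorbed solar power + internal power = radiated power.
Absorbed: α·S·A_cross = 0.33·590·15.48 = 3015 W (cross-section πr²).
Total input = 3015 + 1740 = 4755 W.
Radiated: εσ·A_surf·T⁴ with A_surf = 4πr² = 61.93 m².
T⁴ = 4755/(0.94·5.67×10⁻⁸·61.93) = 1.440×10⁹ K⁴.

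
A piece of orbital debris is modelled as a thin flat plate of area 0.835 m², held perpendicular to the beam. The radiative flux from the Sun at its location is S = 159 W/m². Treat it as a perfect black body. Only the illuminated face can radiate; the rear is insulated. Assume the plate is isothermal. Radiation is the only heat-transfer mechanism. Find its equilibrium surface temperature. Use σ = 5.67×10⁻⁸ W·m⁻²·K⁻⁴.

T ≈ 230 K

At equilibrium, absorbed power = emitted power.
Absorbing cross-section = A = 0.8350 m²; emitting surface = A = 0.8350 m² (ratio 1).
S·A_cross = εσ·A_surf·T⁴  ⇒  T⁴ = S/(1σ).
T⁴ = 1.00·159/(1·5.67×10⁻⁸) = 2.804×10⁹ K⁴.
T = (2.804×10⁹)^(1/4).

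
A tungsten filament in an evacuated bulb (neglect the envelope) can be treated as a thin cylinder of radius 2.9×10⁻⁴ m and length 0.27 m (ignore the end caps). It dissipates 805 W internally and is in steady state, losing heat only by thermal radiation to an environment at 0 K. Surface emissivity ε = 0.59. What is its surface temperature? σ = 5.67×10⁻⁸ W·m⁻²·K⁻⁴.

T ≈ 2640 K

Steady state: internal power = radiated power, P = εσA T⁴.
Radiating area A = 2πrL = 4.920×10⁻⁴ m².
T⁴ = P/(εσA) = 805/(0.59·5.67×10⁻⁸·4.920×10⁻⁴) = 4.891×10¹³ K⁴.
T = (4.891×10¹³)^(1/4).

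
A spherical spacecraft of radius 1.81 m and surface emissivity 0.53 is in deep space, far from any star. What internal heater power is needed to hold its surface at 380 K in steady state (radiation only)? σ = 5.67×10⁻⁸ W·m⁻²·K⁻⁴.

P ≈ 25800 W

P = εσ·4πr²·T⁴.
4πr² = 41.17 m²; T⁴ = 2.085×10¹⁰ K⁴.
P = 0.53·5.67×10⁻⁸·41.17·2.085×10¹⁰.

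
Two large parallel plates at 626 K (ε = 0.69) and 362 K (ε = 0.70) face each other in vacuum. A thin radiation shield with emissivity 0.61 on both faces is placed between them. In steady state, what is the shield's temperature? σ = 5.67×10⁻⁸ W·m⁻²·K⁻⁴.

T_s ≈ 540 K

In steady state the net flux on the hot side equals that on the cold side.
σ(T₁⁴−T_s⁴)/D₁ = σ(T_s⁴−T₂⁴)/D₂, with D₁ = 1/ε₁+1/ε_s−1 = 2.089, D₂ = 1/ε_s+1/ε₂−1 = 2.068.
Solve for T_s⁴: T_s⁴ = (D₂·T₁⁴ + D₁·T₂⁴)/(D₁+D₂) = 8.503×10¹⁰ K⁴.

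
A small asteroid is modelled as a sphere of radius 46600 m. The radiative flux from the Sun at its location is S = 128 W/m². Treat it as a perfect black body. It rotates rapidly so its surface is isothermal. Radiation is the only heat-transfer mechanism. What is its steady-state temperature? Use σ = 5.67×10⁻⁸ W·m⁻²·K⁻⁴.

At equilibrium, absorbed power = emitted power.
Absorbing cross-section = πr² = 6.822×10⁹ m²; emitting surface = 4πr² = 2.729×10¹⁰ m² (ratio 4).
S·A_cross = εσ·A_surf·T⁴  ⇒  T⁴ = S/(4σ).
T⁴ = 1.00·128/(4·5.67×10⁻⁸) = 5.644×10⁸ K⁴.
T = (5.644×10⁸)^(1/4).

T ≈ 154 K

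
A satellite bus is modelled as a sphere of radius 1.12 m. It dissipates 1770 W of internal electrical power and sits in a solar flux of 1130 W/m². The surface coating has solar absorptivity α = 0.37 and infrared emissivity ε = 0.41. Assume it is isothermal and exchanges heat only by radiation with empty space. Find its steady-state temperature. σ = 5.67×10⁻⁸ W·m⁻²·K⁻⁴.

At steady state, absorbed solar power + internal power = radiated power.
Absorbed: α·S·A_cross = 0.37·1130·3.941 = 1648 W (cross-section πr²).
Total input = 1648 + 1770 = 3418 W.
Radiated: εσ·A_surf·T⁴ with A_surf = 4πr² = 15.76 m².
T⁴ = 3418/(0.41·5.67×10⁻⁸·15.76) = 9.326×10⁹ K⁴.

T ≈ 311 K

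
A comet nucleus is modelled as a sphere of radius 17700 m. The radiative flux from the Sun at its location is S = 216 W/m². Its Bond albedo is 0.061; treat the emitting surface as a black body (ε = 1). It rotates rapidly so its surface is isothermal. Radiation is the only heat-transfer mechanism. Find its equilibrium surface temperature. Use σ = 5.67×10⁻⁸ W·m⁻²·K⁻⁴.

At equilibrium, absorbed power = emitted power.
Absorbing cross-section = πr² = 9.842×10⁸ m²; emitting surface = 4πr² = 3.937×10⁹ m² (ratio 4).
(1−a)S·A_cross = εσ·A_surf·T⁴  ⇒  T⁴ = (1−a)S/(4σ).
T⁴ = 0.939·216/(4·5.67×10⁻⁸) = 8.943×10⁸ K⁴.
T = (8.943×10⁸)^(1/4).

T ≈ 173 K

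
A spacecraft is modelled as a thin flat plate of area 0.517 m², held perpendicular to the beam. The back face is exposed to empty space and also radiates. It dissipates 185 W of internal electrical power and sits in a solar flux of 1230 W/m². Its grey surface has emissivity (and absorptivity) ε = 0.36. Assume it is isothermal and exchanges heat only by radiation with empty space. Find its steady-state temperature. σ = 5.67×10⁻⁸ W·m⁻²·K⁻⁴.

T ≈ 374 K

At steady state, absorbed solar power + internal power = radiated power.
Absorbed: α·S·A_cross = 0.36·1230·0.5170 = 228.9 W (cross-section A).
Total input = 228.9 + 185 = 413.9 W.
Radiated: εσ·A_surf·T⁴ with A_surf = 2A = 1.034 m².
T⁴ = 413.9/(0.36·5.67×10⁻⁸·1.034) = 1.961×10¹⁰ K⁴.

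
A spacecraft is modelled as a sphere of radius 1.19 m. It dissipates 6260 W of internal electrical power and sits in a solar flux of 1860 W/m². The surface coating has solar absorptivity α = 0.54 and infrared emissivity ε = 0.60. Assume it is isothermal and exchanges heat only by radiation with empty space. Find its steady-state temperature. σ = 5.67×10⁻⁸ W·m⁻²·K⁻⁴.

T ≈ 365 K

At steady state, absorbed solar power + internal power = radiated power.
Absorbed: α·S·A_cross = 0.54·1860·4.449 = 4468 W (cross-section πr²).
Total input = 4468 + 6260 = 10730 W.
Radiated: εσ·A_surf·T⁴ with A_surf = 4πr² = 17.80 m².
T⁴ = 10730/(0.60·5.67×10⁻⁸·17.80) = 1.772×10¹⁰ K⁴.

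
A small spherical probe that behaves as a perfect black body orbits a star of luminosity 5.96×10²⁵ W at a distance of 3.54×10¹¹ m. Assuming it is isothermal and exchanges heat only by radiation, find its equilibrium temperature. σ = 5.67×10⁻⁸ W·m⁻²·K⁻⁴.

T ≈ 114 K

First find the stellar flux at distance d: S = L/(4πd²) = 5.96×10²⁵/(4π·(3.54×10¹¹)²) = 37.85 W/m².
For an isothermal sphere, absorbed (1−a)S·πr² = emitted σ·4πr²·T⁴, so T⁴ = (1−a)S/(4σ).
T⁴ = 1.00·37.85/(4·5.67×10⁻⁸) = 1.669×10⁸ K⁴.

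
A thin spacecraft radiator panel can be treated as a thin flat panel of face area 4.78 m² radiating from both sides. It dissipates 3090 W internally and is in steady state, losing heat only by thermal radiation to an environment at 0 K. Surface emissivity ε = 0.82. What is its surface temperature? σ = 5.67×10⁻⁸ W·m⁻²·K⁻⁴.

Steady state: internal power = radiated power, P = εσA T⁴.
Radiating area A = 2·4.78 = 9.560 m².
T⁴ = P/(εσA) = 3090/(0.82·5.67×10⁻⁸·9.560) = 6.952×10⁹ K⁴.
T = (6.952×10⁹)^(1/4).

T ≈ 289 K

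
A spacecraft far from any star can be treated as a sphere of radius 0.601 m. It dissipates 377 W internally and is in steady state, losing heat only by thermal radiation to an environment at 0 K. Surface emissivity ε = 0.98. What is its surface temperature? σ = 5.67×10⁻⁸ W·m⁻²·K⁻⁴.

T ≈ 197 K

Steady state: internal power = radiated power, P = εσA T⁴.
Radiating area A = 4πr² = 4.539 m².
T⁴ = P/(εσA) = 377/(0.98·5.67×10⁻⁸·4.539) = 1.495×10⁹ K⁴.
T = (1.495×10⁹)^(1/4).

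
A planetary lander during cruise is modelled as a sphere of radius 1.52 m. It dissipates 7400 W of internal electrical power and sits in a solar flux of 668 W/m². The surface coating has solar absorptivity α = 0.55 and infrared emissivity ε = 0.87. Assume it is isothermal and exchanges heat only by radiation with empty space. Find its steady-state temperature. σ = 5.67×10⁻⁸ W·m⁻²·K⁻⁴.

At steady state, absorbed solar power + internal power = radiated power.
Absorbed: α·S·A_cross = 0.55·668·7.258 = 2667 W (cross-section πr²).
Total input = 2667 + 7400 = 10070 W.
Radiated: εσ·A_surf·T⁴ with A_surf = 4πr² = 29.03 m².
T⁴ = 10070/(0.87·5.67×10⁻⁸·29.03) = 7.029×10⁹ K⁴.

T ≈ 290 K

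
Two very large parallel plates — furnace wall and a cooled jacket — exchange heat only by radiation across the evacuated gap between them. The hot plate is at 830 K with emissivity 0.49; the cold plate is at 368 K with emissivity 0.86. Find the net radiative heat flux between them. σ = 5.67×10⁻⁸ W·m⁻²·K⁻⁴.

q ≈ 11700 W/m²

For two infinite grey parallel plates, q = σ(T₁⁴ − T₂⁴)/(1/ε₁ + 1/ε₂ − 1).
T₁⁴ − T₂⁴ = 4.746×10¹¹ − 1.834×10¹⁰ = 4.562×10¹¹ K⁴.
1/ε₁ + 1/ε₂ − 1 = 2.041 + 1.163 − 1 = 2.204.
q = 5.67×10⁻⁸ × 4.562×10¹¹ / 2.204.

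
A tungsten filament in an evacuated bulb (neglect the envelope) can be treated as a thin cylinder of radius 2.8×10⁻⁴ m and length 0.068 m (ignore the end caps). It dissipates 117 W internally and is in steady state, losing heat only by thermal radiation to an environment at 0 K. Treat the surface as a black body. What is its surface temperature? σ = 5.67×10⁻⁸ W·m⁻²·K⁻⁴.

T ≈ 2040 K

Steady state: internal power = radiated power, P = εσA T⁴.
Radiating area A = 2πrL = 1.196×10⁻⁴ m².
T⁴ = P/(εσA) = 117/(1.0·5.67×10⁻⁸·1.196×10⁻⁴) = 1.725×10¹³ K⁴.
T = (1.725×10¹³)^(1/4).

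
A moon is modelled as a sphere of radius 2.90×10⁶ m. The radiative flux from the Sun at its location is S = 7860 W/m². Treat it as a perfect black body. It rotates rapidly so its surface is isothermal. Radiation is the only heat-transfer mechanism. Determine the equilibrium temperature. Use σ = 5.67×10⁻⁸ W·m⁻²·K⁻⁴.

At equilibrium, absorbed power = emitted power.
Absorbing cross-section = πr² = 2.642×10¹³ m²; emitting surface = 4πr² = 1.057×10¹⁴ m² (ratio 4).
S·A_cross = εσ·A_surf·T⁴  ⇒  T⁴ = S/(4σ).
T⁴ = 1.00·7860/(4·5.67×10⁻⁸) = 3.466×10¹⁰ K⁴.
T = (3.466×10¹⁰)^(1/4).

T ≈ 431 K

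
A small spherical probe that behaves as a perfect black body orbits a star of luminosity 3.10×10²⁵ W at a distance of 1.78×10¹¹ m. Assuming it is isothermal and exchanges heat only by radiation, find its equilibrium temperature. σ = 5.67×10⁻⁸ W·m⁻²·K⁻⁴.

T ≈ 136 K

First find the stellar flux at distance d: S = L/(4πd²) = 3.10×10²⁵/(4π·(1.78×10¹¹)²) = 77.86 W/m².
For an isothermal sphere, absorbed (1−a)S·πr² = emitted σ·4πr²·T⁴, so T⁴ = (1−a)S/(4σ).
T⁴ = 1.00·77.86/(4·5.67×10⁻⁸) = 3.433×10⁸ K⁴.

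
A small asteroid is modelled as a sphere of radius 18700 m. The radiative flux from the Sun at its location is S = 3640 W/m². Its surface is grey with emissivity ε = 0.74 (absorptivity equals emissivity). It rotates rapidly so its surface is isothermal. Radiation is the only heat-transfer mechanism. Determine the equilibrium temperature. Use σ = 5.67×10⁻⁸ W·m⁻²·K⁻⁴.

T ≈ 356 K

At equilibrium, absorbed power = emitted power.
Absorbing cross-section = πr² = 1.099×10⁹ m²; emitting surface = 4πr² = 4.394×10⁹ m² (ratio 4).
εS·A_cross = εσ·A_surf·T⁴  ⇒  T⁴ = S/(4σ)   (ε cancels).
T⁴ = 3640/(4·5.67×10⁻⁸) = 1.605×10¹⁰ K⁴.
T = (1.605×10¹⁰)^(1/4).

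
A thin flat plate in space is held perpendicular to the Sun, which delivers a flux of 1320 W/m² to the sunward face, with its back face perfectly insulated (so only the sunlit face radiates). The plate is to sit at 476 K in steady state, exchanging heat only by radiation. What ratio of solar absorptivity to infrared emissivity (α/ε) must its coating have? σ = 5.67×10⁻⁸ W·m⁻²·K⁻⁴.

α/ε ≈ 2.21

Balance: αS·A = εσ·1A·T⁴ ⇒ α/ε = σT⁴/S.
α/ε = 5.67×10⁻⁸·(476)⁴/1320 = 5.67×10⁻⁸·5.134×10¹⁰/1320.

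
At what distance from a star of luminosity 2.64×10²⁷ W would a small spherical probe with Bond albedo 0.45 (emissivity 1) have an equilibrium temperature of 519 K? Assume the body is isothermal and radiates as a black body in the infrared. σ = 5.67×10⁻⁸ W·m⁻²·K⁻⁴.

d ≈ 8.38×10¹⁰ m

For an isothermal black-emitting sphere, (1−a)S·πr² = σ·4πr²·T⁴ ⇒ S = 4σT⁴/(1−a).
S = 4·5.67×10⁻⁸·(519)⁴/0.550 = 29920 W/m².
Flux falls as S = L/(4πd²), so d = √(L/(4πS)) = √(2.64×10²⁷/(4π·29920)).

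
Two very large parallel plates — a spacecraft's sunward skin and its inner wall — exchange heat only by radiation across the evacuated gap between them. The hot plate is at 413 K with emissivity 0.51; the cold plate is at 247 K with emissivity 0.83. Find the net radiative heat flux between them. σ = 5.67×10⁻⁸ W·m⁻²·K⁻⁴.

For two infinite grey parallel plates, q = σ(T₁⁴ − T₂⁴)/(1/ε₁ + 1/ε₂ − 1).
T₁⁴ − T₂⁴ = 2.909×10¹⁰ − 3.722×10⁹ = 2.537×10¹⁰ K⁴.
1/ε₁ + 1/ε₂ − 1 = 1.961 + 1.205 − 1 = 2.166.
q = 5.67×10⁻⁸ × 2.537×10¹⁰ / 2.166.

q ≈ 664 W/m²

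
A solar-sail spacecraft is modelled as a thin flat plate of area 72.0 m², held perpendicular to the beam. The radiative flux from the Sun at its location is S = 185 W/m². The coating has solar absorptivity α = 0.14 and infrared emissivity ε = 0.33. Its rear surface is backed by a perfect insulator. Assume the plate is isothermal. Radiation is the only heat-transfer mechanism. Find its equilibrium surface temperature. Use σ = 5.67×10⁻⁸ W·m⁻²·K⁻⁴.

At equilibrium, absorbed power = emitted power.
Absorbing cross-section = A = 72.00 m²; emitting surface = A = 72.00 m² (ratio 1).
αS·A_cross = εσ·A_surf·T⁴  ⇒  T⁴ = αS/(ε·1σ).
T⁴ = 0.140·185/(0.33·1·5.67×10⁻⁸) = 1.384×10⁹ K⁴.
T = (1.384×10⁹)^(1/4).

T ≈ 193 K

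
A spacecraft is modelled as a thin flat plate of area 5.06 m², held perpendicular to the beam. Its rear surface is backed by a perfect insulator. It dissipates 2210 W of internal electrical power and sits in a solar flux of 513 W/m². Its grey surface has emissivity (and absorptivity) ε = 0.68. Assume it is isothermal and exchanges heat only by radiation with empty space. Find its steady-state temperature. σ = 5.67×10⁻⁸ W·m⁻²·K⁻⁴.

T ≈ 378 K

At steady state, absorbed solar power + internal power = radiated power.
Absorbed: α·S·A_cross = 0.68·513·5.060 = 1765 W (cross-section A).
Total input = 1765 + 2210 = 3975 W.
Radiated: εσ·A_surf·T⁴ with A_surf = A = 5.060 m².
T⁴ = 3975/(0.68·5.67×10⁻⁸·5.060) = 2.038×10¹⁰ K⁴.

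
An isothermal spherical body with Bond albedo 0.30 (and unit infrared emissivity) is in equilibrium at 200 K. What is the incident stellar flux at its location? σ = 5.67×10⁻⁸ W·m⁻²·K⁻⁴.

S ≈ 518 W/m²

(1−a)S·πr² = σ·4πr²·T⁴ ⇒ S = 4σT⁴/(1−a).
S = 4·5.67×10⁻⁸·1.600×10⁹/0.700.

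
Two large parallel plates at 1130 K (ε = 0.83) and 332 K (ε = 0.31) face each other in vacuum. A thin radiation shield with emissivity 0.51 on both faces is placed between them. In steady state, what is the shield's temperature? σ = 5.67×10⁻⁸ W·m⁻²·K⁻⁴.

In steady state the net flux on the hot side equals that on the cold side.
σ(T₁⁴−T_s⁴)/D₁ = σ(T_s⁴−T₂⁴)/D₂, with D₁ = 1/ε₁+1/ε_s−1 = 2.166, D₂ = 1/ε_s+1/ε₂−1 = 4.187.
Solve for T_s⁴: T_s⁴ = (D₂·T₁⁴ + D₁·T₂⁴)/(D₁+D₂) = 1.079×10¹² K⁴.

T_s ≈ 1020 K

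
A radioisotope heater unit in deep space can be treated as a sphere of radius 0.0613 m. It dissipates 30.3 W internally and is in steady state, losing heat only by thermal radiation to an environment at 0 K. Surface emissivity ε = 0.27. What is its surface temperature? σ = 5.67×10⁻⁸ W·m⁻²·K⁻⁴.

T ≈ 452 K

Steady state: internal power = radiated power, P = εσA T⁴.
Radiating area A = 4πr² = 0.04722 m².
T⁴ = P/(εσA) = 30.3/(0.27·5.67×10⁻⁸·0.04722) = 4.191×10¹⁰ K⁴.
T = (4.191×10¹⁰)^(1/4).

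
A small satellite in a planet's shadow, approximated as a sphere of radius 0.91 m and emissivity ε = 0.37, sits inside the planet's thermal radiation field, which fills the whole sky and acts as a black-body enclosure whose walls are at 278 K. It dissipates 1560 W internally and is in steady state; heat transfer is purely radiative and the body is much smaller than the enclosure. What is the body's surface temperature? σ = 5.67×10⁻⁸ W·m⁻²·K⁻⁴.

T ≈ 338 K

For a small grey body in a large enclosure, net radiated power = εσA(T⁴ − T_w⁴).
Steady state: P = εσA(T⁴ − T_w⁴) with A = 4πr² = 10.41 m².
T⁴ = P/(εσA) + T_w⁴ = 1560/(0.37·5.67×10⁻⁸·10.41) + (278)⁴
    = 7.146×10⁹ + 5.973×10⁹ = 1.312×10¹⁰ K⁴.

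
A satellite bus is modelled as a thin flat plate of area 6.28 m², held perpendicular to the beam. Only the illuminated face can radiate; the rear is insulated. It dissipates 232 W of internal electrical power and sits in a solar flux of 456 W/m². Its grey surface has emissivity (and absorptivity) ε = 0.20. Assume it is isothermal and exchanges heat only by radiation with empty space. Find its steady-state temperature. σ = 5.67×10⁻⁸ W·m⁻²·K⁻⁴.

At steady state, absorbed solar power + internal power = radiated power.
Absorbed: α·S·A_cross = 0.20·456·6.280 = 572.7 W (cross-section A).
Total input = 572.7 + 232 = 804.7 W.
Radiated: εσ·A_surf·T⁴ with A_surf = A = 6.280 m².
T⁴ = 804.7/(0.20·5.67×10⁻⁸·6.280) = 1.130×10¹⁰ K⁴.

T ≈ 326 K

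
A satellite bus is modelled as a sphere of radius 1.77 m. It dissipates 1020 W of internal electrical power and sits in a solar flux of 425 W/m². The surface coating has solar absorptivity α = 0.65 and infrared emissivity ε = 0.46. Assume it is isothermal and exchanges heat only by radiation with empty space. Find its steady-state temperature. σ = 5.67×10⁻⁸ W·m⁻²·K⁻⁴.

At steady state, absorbed solar power + internal power = radiated power.
Absorbed: α·S·A_cross = 0.65·425·9.842 = 2719 W (cross-section πr²).
Total input = 2719 + 1020 = 3739 W.
Radiated: εσ·A_surf·T⁴ with A_surf = 4πr² = 39.37 m².
T⁴ = 3739/(0.46·5.67×10⁻⁸·39.37) = 3.641×10⁹ K⁴.

T ≈ 246 K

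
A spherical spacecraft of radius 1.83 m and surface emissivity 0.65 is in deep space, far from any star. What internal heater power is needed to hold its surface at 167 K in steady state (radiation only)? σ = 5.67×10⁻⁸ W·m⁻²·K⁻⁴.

P = εσ·4πr²·T⁴.
4πr² = 42.08 m²; T⁴ = 7.778×10⁸ K⁴.
P = 0.65·5.67×10⁻⁸·42.08·7.778×10⁸.

P ≈ 1210 W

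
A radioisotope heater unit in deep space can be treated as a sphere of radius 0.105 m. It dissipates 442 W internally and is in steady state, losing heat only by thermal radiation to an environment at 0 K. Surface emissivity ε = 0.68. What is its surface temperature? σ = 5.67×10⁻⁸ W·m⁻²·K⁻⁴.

Steady state: internal power = radiated power, P = εσA T⁴.
Radiating area A = 4πr² = 0.1385 m².
T⁴ = P/(εσA) = 442/(0.68·5.67×10⁻⁸·0.1385) = 8.275×10¹⁰ K⁴.
T = (8.275×10¹⁰)^(1/4).

T ≈ 536 K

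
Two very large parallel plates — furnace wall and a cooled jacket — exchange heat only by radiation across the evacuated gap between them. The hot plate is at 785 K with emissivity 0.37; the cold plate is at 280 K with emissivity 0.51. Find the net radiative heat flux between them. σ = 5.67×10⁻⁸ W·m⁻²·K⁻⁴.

For two infinite grey parallel plates, q = σ(T₁⁴ − T₂⁴)/(1/ε₁ + 1/ε₂ − 1).
T₁⁴ − T₂⁴ = 3.797×10¹¹ − 6.147×10⁹ = 3.736×10¹¹ K⁴.
1/ε₁ + 1/ε₂ − 1 = 2.703 + 1.961 − 1 = 3.663.
q = 5.67×10⁻⁸ × 3.736×10¹¹ / 3.663.

q ≈ 5780 W/m²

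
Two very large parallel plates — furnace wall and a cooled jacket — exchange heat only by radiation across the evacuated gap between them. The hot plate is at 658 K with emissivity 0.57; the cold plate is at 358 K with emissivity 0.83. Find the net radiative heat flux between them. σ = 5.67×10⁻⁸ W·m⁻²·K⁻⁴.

q ≈ 4950 W/m²

For two infinite grey parallel plates, q = σ(T₁⁴ − T₂⁴)/(1/ε₁ + 1/ε₂ − 1).
T₁⁴ − T₂⁴ = 1.875×10¹¹ − 1.643×10¹⁰ = 1.710×10¹¹ K⁴.
1/ε₁ + 1/ε₂ − 1 = 1.754 + 1.205 − 1 = 1.959.
q = 5.67×10⁻⁸ × 1.710×10¹¹ / 1.959.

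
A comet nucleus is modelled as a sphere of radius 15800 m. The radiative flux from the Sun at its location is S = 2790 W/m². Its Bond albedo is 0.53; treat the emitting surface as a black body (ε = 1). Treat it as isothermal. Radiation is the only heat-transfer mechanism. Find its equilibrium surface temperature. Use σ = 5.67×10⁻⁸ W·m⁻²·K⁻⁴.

T ≈ 276 K

At equilibrium, absorbed power = emitted power.
Absorbing cross-section = πr² = 7.843×10⁸ m²; emitting surface = 4πr² = 3.137×10⁹ m² (ratio 4).
(1−a)S·A_cross = εσ·A_surf·T⁴  ⇒  T⁴ = (1−a)S/(4σ).
T⁴ = 0.470·2790/(4·5.67×10⁻⁸) = 5.782×10⁹ K⁴.
T = (5.782×10⁹)^(1/4).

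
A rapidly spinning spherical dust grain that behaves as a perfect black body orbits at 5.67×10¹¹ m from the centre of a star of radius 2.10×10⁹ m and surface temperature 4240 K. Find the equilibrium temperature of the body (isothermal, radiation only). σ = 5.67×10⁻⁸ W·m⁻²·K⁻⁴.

T ≈ 182 K

The star's surface emits σT_*⁴; at distance d the flux is S = σT_*⁴(R_*/d)².
S = 5.67×10⁻⁸·(4240)⁴·(2.10×10⁹/5.67×10¹¹)² = 251.4 W/m².
For an isothermal sphere T⁴ = (1−a)S/(4σ) = 1.108×10⁹ K⁴.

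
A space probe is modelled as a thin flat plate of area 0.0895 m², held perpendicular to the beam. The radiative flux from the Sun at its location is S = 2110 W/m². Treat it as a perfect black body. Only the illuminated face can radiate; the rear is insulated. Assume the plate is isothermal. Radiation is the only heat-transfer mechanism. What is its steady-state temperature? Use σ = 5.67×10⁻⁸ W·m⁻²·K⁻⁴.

At equilibrium, absorbed power = emitted power.
Absorbing cross-section = A = 0.08950 m²; emitting surface = A = 0.08950 m² (ratio 1).
S·A_cross = εσ·A_surf·T⁴  ⇒  T⁴ = S/(1σ).
T⁴ = 1.00·2110/(1·5.67×10⁻⁸) = 3.721×10¹⁰ K⁴.
T = (3.721×10¹⁰)^(1/4).

T ≈ 439 K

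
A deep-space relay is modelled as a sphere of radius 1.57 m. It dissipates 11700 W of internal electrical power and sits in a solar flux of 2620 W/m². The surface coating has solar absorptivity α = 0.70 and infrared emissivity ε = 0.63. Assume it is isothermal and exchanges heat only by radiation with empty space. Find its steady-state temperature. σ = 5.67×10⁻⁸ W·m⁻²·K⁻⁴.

T ≈ 391 K

At steady state, absorbed solar power + internal power = radiated power.
Absorbed: α·S·A_cross = 0.70·2620·7.744 = 14200 W (cross-section πr²).
Total input = 14200 + 11700 = 25900 W.
Radiated: εσ·A_surf·T⁴ with A_surf = 4πr² = 30.97 m².
T⁴ = 25900/(0.63·5.67×10⁻⁸·30.97) = 2.341×10¹⁰ K⁴.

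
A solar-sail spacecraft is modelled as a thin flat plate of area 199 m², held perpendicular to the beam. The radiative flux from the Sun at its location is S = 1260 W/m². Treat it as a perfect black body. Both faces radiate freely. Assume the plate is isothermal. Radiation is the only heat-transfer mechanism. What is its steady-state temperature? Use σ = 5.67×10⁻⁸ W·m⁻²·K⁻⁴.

At equilibrium, absorbed power = emitted power.
Absorbing cross-section = A = 199.0 m²; emitting surface = 2A = 398.0 m² (ratio 2).
S·A_cross = εσ·A_surf·T⁴  ⇒  T⁴ = S/(2σ).
T⁴ = 1.00·1260/(2·5.67×10⁻⁸) = 1.111×10¹⁰ K⁴.
T = (1.111×10¹⁰)^(1/4).

T ≈ 325 K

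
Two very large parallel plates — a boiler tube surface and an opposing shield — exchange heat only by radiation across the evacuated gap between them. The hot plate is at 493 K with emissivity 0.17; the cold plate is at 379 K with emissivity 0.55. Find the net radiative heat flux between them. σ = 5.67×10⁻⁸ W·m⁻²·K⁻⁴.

For two infinite grey parallel plates, q = σ(T₁⁴ − T₂⁴)/(1/ε₁ + 1/ε₂ − 1).
T₁⁴ − T₂⁴ = 5.907×10¹⁰ − 2.063×10¹⁰ = 3.844×10¹⁰ K⁴.
1/ε₁ + 1/ε₂ − 1 = 5.882 + 1.818 − 1 = 6.701.
q = 5.67×10⁻⁸ × 3.844×10¹⁰ / 6.701.

q ≈ 325 W/m²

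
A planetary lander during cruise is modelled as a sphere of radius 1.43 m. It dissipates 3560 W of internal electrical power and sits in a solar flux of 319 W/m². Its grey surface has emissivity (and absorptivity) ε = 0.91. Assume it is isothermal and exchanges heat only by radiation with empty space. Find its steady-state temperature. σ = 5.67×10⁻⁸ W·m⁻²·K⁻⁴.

T ≈ 253 K

At steady state, absorbed solar power + internal power = radiated power.
Absorbed: α·S·A_cross = 0.91·319·6.424 = 1865 W (cross-section πr²).
Total input = 1865 + 3560 = 5425 W.
Radiated: εσ·A_surf·T⁴ with A_surf = 4πr² = 25.70 m².
T⁴ = 5425/(0.91·5.67×10⁻⁸·25.70) = 4.092×10⁹ K⁴.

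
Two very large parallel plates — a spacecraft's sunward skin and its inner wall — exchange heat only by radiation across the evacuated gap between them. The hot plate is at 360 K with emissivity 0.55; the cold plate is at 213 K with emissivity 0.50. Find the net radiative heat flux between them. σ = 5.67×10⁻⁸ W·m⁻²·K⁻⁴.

For two infinite grey parallel plates, q = σ(T₁⁴ − T₂⁴)/(1/ε₁ + 1/ε₂ − 1).
T₁⁴ − T₂⁴ = 1.680×10¹⁰ − 2.058×10⁹ = 1.474×10¹⁰ K⁴.
1/ε₁ + 1/ε₂ − 1 = 1.818 + 2.000 − 1 = 2.818.
q = 5.67×10⁻⁸ × 1.474×10¹⁰ / 2.818.

q ≈ 297 W/m²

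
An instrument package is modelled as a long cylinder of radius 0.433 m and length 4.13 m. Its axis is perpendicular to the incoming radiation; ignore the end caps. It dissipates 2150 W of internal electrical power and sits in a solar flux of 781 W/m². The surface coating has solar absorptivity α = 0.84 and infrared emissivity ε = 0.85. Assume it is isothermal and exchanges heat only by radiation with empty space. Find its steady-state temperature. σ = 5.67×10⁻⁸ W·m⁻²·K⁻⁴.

T ≈ 302 K

At steady state, absorbed solar power + internal power = radiated power.
Absorbed: α·S·A_cross = 0.84·781·3.577 = 2346 W (cross-section 2rL).
Total input = 2346 + 2150 = 4496 W.
Radiated: εσ·A_surf·T⁴ with A_surf = 2πrL = 11.24 m².
T⁴ = 4496/(0.85·5.67×10⁻⁸·11.24) = 8.303×10⁹ K⁴.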